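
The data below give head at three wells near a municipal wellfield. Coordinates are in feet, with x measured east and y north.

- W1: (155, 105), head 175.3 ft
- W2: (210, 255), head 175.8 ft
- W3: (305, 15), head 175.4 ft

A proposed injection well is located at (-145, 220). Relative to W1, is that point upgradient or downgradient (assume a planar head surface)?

downgradient

With h = a·x + b·y + c and W1 as origin, the differences give:
  55·a + 150·b = +0.5
  150·a + (-90)·b = +0.1
Eliminate b (×(-90) and ×150, subtract): -27450·a = -60.00 → a = ∂h/∂x = +0.002186
Back-substitute: b = ∂h/∂y = +0.002532.
Head at (-145, 220) = 175.3 + (+0.002186)·(-300) + (+0.002532)·(115) = 174.94 ft.
That is lower than the 175.3 ft at W1, so the point is downgradient.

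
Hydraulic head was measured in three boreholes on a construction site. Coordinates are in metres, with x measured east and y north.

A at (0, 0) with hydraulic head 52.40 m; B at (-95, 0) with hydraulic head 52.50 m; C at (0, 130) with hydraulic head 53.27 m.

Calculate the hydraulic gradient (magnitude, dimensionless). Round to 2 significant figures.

∂h/∂x = (52.50 − 52.40) / (-95 − 0) = -0.001053
∂h/∂y = (53.27 − 52.40) / (130 − 0) = +0.006692
|∇h| = √(-0.001053² + 0.006692²) = 0.006774

0.0068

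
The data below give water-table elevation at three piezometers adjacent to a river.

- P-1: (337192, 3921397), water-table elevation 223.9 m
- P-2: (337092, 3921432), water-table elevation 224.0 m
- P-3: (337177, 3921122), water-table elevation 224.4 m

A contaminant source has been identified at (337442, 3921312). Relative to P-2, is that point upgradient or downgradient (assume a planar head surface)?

Differences from P-1: to P-2 (Δx, Δy, Δh) = (-100, 35, +0.1); to P-3 = (-15, -275, +0.5).
Solve a·Δx + b·Δy = Δh: det = (-100)·(-275) − (-15)·35 = 28025.
∂h/∂x = [(+0.1)·(-275) − (+0.5)·35] / 28025 = -0.001606
∂h/∂y = [(-100)·(+0.5) − (-15)·(+0.1)] / 28025 = -0.001731
Head at (337442, 3921312) = 223.9 + (-0.001606)·(250) + (-0.001731)·(-85) = 223.65 m.
That is lower than the 224.0 m at P-2, so the point is downgradient.

downgradient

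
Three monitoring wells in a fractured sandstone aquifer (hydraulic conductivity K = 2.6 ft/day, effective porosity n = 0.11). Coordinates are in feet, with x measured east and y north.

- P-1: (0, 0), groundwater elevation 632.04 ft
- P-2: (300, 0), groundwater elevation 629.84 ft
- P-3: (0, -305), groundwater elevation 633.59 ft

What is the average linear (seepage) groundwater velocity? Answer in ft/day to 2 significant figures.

0.21 ft/day

∂h/∂x = (629.84 − 632.04) / (300 − 0) = -0.007333
∂h/∂y = (633.59 − 632.04) / (-305 − 0) = -0.005082
|∇h| = √(-0.007333² + -0.005082²) = 0.008922
Seepage velocity v = K·i/n = 2.6 × 0.008922 / 0.11 = 0.2109 ft/day.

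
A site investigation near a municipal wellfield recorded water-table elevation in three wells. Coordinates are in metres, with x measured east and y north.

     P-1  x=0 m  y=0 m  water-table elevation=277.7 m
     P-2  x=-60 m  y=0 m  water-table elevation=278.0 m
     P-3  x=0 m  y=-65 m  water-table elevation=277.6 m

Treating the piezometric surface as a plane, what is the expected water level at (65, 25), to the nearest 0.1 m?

∂h/∂x = (278.0 − 277.7) / (-60 − 0) = -0.005000
∂h/∂y = (277.6 − 277.7) / (-65 − 0) = +0.001538
h(65, 25) = 277.7 + (-0.005000)·(65) + (+0.001538)·(25) = 277.7 -0.325 +0.038 = 277.413 m.

277.4 m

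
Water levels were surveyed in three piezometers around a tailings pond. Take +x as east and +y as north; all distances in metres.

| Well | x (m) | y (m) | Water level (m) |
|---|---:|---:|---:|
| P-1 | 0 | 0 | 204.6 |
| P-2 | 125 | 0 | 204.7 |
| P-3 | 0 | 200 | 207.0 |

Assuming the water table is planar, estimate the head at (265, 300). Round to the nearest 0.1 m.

∂h/∂x = (204.7 − 204.6) / (125 − 0) = +0.0008000
∂h/∂y = (207.0 − 204.6) / (200 − 0) = +0.01200
h(265, 300) = 204.6 + (+0.0008000)·(265) + (+0.01200)·(300) = 204.6 +0.212 +3.600 = 208.412 m.

208.4 m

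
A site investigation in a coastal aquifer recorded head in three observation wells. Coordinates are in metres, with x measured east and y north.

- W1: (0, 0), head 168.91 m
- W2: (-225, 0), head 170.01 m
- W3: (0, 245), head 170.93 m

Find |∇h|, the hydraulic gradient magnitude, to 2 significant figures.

∂h/∂x = (170.01 − 168.91) / (-225 − 0) = -0.004889
∂h/∂y = (170.93 − 168.91) / (245 − 0) = +0.008245
|∇h| = √(-0.004889² + 0.008245²) = 0.009586

0.0096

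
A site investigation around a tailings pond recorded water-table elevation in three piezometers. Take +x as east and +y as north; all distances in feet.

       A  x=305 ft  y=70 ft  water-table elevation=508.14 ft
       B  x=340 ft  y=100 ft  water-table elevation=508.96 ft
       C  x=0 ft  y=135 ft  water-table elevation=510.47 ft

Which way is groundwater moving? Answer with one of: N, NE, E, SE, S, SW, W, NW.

S

Differences from A: to B (Δx, Δy, Δh) = (35, 30, +0.82); to C = (-305, 65, +2.33).
Determinant of the coordinate differences = 35·65 − (-305)·30 = 11425.
∂h/∂x = [(+0.82)·65 − (+2.33)·30] / 11425 = -0.001453
∂h/∂y = [35·(+2.33) − (-305)·(+0.82)] / 11425 = +0.02903
Flow = −∇h = (+0.001453 east, -0.02903 north), which points south.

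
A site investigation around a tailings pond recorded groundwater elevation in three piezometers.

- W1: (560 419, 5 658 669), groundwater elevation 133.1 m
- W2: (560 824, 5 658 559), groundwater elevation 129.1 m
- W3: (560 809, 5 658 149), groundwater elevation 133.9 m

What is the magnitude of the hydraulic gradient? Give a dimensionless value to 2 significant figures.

Differences from W1: to W2 (Δx, Δy, Δh) = (405, -110, -4.0); to W3 = (390, -520, +0.8).
Determinant of the coordinate differences = 405·(-520) − 390·(-110) = -167700.
∂h/∂x = [(-4.0)·(-520) − (+0.8)·(-110)] / -167700 = -0.01293
∂h/∂y = [405·(+0.8) − 390·(-4.0)] / -167700 = -0.01123
|∇h| = √(-0.01293² + -0.01123²) = 0.01713

0.017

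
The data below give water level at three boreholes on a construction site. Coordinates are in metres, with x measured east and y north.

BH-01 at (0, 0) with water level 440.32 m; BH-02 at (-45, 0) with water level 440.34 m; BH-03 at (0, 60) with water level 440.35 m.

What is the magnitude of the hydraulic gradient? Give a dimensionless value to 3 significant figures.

0.000669

∂h/∂x = (440.34 − 440.32) / (-45 − 0) = -0.0004444
∂h/∂y = (440.35 − 440.32) / (60 − 0) = +0.0005000
|∇h| = √(-0.0004444² + 0.0005000²) = 0.0006689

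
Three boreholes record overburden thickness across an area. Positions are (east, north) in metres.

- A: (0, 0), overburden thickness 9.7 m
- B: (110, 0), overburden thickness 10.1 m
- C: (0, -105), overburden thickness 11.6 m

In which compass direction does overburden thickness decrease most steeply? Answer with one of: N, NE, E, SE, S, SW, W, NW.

N

∂d/∂x = (10.1 − 9.7) / (110 − 0) = +0.003636
∂d/∂y = (11.6 − 9.7) / (-105 − 0) = -0.01810
Steepest decrease is along −∇f = (-0.003636 E, +0.01810 N) → north.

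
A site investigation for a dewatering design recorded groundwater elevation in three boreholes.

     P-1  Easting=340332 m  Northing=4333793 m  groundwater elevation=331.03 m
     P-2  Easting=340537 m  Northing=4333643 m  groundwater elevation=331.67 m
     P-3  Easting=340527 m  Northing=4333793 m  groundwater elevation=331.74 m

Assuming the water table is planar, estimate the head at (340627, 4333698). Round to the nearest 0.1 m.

Taking P-1 as reference: P-2−P-1 = (205, -150, +0.64); P-3−P-1 = (195, 0, +0.71).
Determinant of the coordinate differences = 205·0 − 195·(-150) = 29250.
∂h/∂x = [(+0.64)·0 − (+0.71)·(-150)] / 29250 = +0.003641
∂h/∂y = [205·(+0.71) − 195·(+0.64)] / 29250 = +0.0007094
h(340627, 4333698) = 331.03 + (+0.003641)·(295) + (+0.0007094)·(-95) = 331.03 +1.074 -0.067 = 332.037 m.

332.0 m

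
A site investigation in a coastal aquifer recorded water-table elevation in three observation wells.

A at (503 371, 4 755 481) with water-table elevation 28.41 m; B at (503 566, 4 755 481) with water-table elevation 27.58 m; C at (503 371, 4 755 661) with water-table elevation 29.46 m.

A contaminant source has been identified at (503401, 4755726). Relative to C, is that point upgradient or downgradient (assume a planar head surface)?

upgradient

∂h/∂x = (27.58 − 28.41) / (503566 − 503371) = -0.004256
∂h/∂y = (29.46 − 28.41) / (4755661 − 4755481) = +0.005833
Head at (503401, 4755726) = 28.41 + (-0.004256)·(30) + (+0.005833)·(245) = 29.71 m.
That is higher than the 29.46 m at C, so the point is upgradient.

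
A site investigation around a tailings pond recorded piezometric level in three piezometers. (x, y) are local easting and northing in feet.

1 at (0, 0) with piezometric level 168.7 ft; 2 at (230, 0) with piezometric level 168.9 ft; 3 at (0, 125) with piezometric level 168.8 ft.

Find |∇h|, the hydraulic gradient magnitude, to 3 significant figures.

0.00118

∂h/∂x = (168.9 − 168.7) / (230 − 0) = +0.0008696
∂h/∂y = (168.8 − 168.7) / (125 − 0) = +0.0008000
|∇h| = √(0.0008696² + 0.0008000²) = 0.001182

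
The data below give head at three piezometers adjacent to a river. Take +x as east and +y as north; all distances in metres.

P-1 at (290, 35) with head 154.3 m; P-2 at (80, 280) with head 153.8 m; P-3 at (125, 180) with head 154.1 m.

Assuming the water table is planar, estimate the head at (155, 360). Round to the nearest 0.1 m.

153.3 m

Taking P-1 as reference: P-2−P-1 = (-210, 245, -0.5); P-3−P-1 = (-165, 145, -0.2).
Solve a·Δx + b·Δy = Δh: det = (-210)·145 − (-165)·245 = 9975.
∂h/∂x = [(-0.5)·145 − (-0.2)·245] / 9975 = -0.002356
∂h/∂y = [(-210)·(-0.2) − (-165)·(-0.5)] / 9975 = -0.004060
h(155, 360) = 154.3 + (-0.002356)·(-135) + (-0.004060)·(325) = 154.3 +0.318 -1.320 = 153.298 m.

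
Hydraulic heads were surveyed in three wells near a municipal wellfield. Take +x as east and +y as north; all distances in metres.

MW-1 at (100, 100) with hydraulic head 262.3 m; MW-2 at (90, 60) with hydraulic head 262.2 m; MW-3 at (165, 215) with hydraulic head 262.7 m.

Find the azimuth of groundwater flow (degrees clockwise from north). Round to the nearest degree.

241°

With h = a·x + b·y + c and MW-1 as origin, the differences give:
  (-10)·a + (-40)·b = -0.1
  65·a + 115·b = +0.4
Eliminate b (×115 and ×(-40), subtract): 1450·a = 4.50 → a = ∂h/∂x = +0.003103
Back-substitute: b = ∂h/∂y = +0.001724.
Flow direction (−∇h) has components (-0.003103 E, -0.001724 N).
Azimuth = atan2(E, N) = atan2(-0.003103, -0.001724) = 240.9° ≈ 241°.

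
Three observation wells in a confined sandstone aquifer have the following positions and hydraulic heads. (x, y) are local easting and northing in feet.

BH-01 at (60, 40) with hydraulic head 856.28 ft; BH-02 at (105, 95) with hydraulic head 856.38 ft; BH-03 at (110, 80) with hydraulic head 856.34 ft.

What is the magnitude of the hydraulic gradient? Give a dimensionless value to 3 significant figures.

0.00253

Taking BH-01 as reference: BH-02−BH-01 = (45, 55, +0.10); BH-03−BH-01 = (50, 40, +0.06).
Solve a·Δx + b·Δy = Δh: det = 45·40 − 50·55 = -950.
∂h/∂x = [(+0.10)·40 − (+0.06)·55] / -950 = -0.0007368
∂h/∂y = [45·(+0.06) − 50·(+0.10)] / -950 = +0.002421
|∇h| = √(-0.0007368² + 0.002421²) = 0.002531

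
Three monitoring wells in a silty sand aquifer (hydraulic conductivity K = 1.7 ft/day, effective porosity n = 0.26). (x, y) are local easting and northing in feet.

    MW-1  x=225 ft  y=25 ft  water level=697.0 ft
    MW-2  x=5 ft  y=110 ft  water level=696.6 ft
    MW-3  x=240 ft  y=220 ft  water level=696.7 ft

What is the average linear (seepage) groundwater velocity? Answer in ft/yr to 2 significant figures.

4.8 ft/yr

Three-point gradient (reference MW-1): Δ to MW-2 = (-220, 85, -0.4), Δ to MW-3 = (15, 195, -0.3).
∂h/∂x = +0.001188, ∂h/∂y = -0.001630 (det = -44175).
|∇h| = √(0.001188² + -0.001630²) = 0.002017
Seepage velocity v = K·i/n = 1.7 × 0.002017 / 0.26 = 0.01319 ft/day = 4.818 ft/yr.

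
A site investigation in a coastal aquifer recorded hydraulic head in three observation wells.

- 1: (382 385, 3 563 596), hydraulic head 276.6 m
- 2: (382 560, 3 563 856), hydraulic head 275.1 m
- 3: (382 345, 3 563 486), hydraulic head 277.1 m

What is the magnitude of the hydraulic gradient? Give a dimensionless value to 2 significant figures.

0.0050

With h = a·x + b·y + c and 1 as origin, the differences give:
  175·a + 260·b = -1.5
  (-40)·a + (-110)·b = +0.5
Eliminate b (×(-110) and ×260, subtract): -8850·a = 35.00 → a = ∂h/∂x = -0.003955
Back-substitute: b = ∂h/∂y = -0.003107.
|∇h| = √(-0.003955² + -0.003107²) = 0.005029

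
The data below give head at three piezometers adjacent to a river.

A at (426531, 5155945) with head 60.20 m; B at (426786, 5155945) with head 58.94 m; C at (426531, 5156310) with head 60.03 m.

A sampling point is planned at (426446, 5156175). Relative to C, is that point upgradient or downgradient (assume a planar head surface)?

∂h/∂x = (58.94 − 60.20) / (426786 − 426531) = -0.004941
∂h/∂y = (60.03 − 60.20) / (5156310 − 5155945) = -0.0004658
Head at (426446, 5156175) = 60.20 + (-0.004941)·(-85) + (-0.0004658)·(230) = 60.51 m.
That is higher than the 60.03 m at C, so the point is upgradient.

upgradient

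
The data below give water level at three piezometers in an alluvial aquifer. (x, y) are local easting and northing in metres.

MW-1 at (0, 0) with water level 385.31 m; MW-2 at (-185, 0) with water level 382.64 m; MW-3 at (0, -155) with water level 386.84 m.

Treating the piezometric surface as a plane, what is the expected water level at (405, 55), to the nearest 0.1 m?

∂h/∂x = (382.64 − 385.31) / (-185 − 0) = +0.01443
∂h/∂y = (386.84 − 385.31) / (-155 − 0) = -0.009871
h(405, 55) = 385.31 + (+0.01443)·(405) + (-0.009871)·(55) = 385.31 +5.845 -0.543 = 390.612 m.

390.6 m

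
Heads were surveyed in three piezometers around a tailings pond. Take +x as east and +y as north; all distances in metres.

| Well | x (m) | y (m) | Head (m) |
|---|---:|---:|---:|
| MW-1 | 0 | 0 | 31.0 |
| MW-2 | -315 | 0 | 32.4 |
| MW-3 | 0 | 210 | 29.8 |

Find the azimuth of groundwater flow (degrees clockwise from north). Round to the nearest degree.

∂h/∂x = (32.4 − 31.0) / (-315 − 0) = -0.004444
∂h/∂y = (29.8 − 31.0) / (210 − 0) = -0.005714
Flow direction (−∇h) has components (+0.004444 E, +0.005714 N).
Azimuth = atan2(E, N) = atan2(+0.004444, +0.005714) = 37.9° ≈ 038°.

038°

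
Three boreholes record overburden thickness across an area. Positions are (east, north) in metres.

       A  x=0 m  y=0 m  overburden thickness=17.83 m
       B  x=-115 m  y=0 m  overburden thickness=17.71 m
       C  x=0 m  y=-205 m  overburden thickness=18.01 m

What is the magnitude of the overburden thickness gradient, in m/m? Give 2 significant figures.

∂d/∂x = (17.71 − 17.83) / (-115 − 0) = +0.001043
∂d/∂y = (18.01 − 17.83) / (-205 − 0) = -0.0008780
|∇f| = √(0.001043² + -0.0008780²) = 0.001363 m/m

0.0014 m/m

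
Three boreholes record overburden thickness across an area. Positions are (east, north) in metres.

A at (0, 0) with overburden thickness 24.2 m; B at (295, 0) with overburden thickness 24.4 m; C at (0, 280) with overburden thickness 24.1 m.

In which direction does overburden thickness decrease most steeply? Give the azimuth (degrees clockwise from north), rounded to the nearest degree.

298°

∂d/∂x = (24.4 − 24.2) / (295 − 0) = +0.0006780
∂d/∂y = (24.1 − 24.2) / (280 − 0) = -0.0003571
Steepest decrease is along −∇f: components (-0.0006780 E, +0.0003571 N).
Azimuth = atan2(-0.0006780, +0.0003571) = 297.8° ≈ 298°.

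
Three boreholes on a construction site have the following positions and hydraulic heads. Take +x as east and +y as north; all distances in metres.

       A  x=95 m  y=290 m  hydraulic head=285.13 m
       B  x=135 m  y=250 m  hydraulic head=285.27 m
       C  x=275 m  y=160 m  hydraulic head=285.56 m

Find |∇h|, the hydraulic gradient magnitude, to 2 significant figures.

0.0040

With h = a·x + b·y + c and A as origin, the differences give:
  40·a + (-40)·b = +0.14
  180·a + (-130)·b = +0.43
Eliminate b (×(-130) and ×(-40), subtract): 2000·a = -1.000 → a = ∂h/∂x = -0.0005000
Back-substitute: b = ∂h/∂y = -0.004000.
|∇h| = √(-0.0005000² + -0.004000²) = 0.004031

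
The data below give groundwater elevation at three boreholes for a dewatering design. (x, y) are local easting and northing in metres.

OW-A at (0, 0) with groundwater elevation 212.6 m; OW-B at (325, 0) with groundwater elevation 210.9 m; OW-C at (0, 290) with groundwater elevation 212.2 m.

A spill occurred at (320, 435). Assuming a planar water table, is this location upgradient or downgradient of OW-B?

∂h/∂x = (210.9 − 212.6) / (325 − 0) = -0.005231
∂h/∂y = (212.2 − 212.6) / (290 − 0) = -0.001379
Head at (320, 435) = 212.6 + (-0.005231)·(320) + (-0.001379)·(435) = 210.33 m.
That is lower than the 210.9 m at OW-B, so the point is downgradient.

downgradient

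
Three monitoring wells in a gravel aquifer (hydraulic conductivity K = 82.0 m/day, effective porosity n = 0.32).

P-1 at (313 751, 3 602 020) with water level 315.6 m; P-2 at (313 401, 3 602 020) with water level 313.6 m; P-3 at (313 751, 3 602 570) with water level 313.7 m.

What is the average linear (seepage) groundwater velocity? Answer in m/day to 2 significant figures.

1.7 m/day

∂h/∂x = (313.6 − 315.6) / (313401 − 313751) = +0.005714
∂h/∂y = (313.7 − 315.6) / (3602570 − 3602020) = -0.003455
|∇h| = √(0.005714² + -0.003455²) = 0.006677
Seepage velocity v = K·i/n = 82.0 × 0.006677 / 0.32 = 1.711 m/day.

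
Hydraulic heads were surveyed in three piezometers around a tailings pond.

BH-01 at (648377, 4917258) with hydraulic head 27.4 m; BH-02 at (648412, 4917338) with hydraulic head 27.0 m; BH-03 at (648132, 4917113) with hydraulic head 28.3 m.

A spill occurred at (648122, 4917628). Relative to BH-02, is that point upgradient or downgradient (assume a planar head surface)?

downgradient

Differences from BH-01: to BH-02 (Δx, Δy, Δh) = (35, 80, -0.4); to BH-03 = (-245, -145, +0.9).
Solve a·Δx + b·Δy = Δh: det = 35·(-145) − (-245)·80 = 14525.
∂h/∂x = [(-0.4)·(-145) − (+0.9)·80] / 14525 = -0.0009639
∂h/∂y = [35·(+0.9) − (-245)·(-0.4)] / 14525 = -0.004578
Head at (648122, 4917628) = 27.4 + (-0.0009639)·(-255) + (-0.004578)·(370) = 25.95 m.
That is lower than the 27.0 m at BH-02, so the point is downgradient.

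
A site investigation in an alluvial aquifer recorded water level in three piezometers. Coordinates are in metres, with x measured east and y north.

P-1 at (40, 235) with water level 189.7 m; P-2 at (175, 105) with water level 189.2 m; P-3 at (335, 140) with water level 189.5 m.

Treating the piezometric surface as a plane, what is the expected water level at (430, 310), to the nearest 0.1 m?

190.4 m

Taking P-1 as reference: P-2−P-1 = (135, -130, -0.5); P-3−P-1 = (295, -95, -0.2).
Solve a·Δx + b·Δy = Δh: det = 135·(-95) − 295·(-130) = 25525.
∂h/∂x = [(-0.5)·(-95) − (-0.2)·(-130)] / 25525 = +0.0008423
∂h/∂y = [135·(-0.2) − 295·(-0.5)] / 25525 = +0.004721
h(430, 310) = 189.7 + (+0.0008423)·(390) + (+0.004721)·(75) = 189.7 +0.329 +0.354 = 190.383 m.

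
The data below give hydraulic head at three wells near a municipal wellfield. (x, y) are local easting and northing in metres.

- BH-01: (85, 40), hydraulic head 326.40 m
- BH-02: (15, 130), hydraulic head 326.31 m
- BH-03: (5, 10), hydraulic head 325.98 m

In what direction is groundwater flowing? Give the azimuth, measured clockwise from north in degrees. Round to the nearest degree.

241°

Differences from BH-01: to BH-02 (Δx, Δy, Δh) = (-70, 90, -0.09); to BH-03 = (-80, -30, -0.42).
Solve a·Δx + b·Δy = Δh: det = (-70)·(-30) − (-80)·90 = 9300.
∂h/∂x = [(-0.09)·(-30) − (-0.42)·90] / 9300 = +0.004355
∂h/∂y = [(-70)·(-0.42) − (-80)·(-0.09)] / 9300 = +0.002387
Flow direction (−∇h) has components (-0.004355 E, -0.002387 N).
Azimuth = atan2(E, N) = atan2(-0.004355, -0.002387) = 241.3° ≈ 241°.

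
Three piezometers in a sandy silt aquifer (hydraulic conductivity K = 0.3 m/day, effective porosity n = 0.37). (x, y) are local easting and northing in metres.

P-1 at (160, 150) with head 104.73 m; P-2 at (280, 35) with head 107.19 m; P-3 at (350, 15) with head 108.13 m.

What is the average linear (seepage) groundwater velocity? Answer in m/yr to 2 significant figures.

4.4 m/yr

Differences from P-1: to P-2 (Δx, Δy, Δh) = (120, -115, +2.46); to P-3 = (190, -135, +3.40).
Determinant of the coordinate differences = 120·(-135) − 190·(-115) = 5650.
∂h/∂x = [(+2.46)·(-135) − (+3.40)·(-115)] / 5650 = +0.01042
∂h/∂y = [120·(+3.40) − 190·(+2.46)] / 5650 = -0.01051
|∇h| = √(0.01042² + -0.01051²) = 0.0148
Seepage velocity v = K·i/n = 0.3 × 0.0148 / 0.37 = 0.012 m/day = 4.383 m/yr.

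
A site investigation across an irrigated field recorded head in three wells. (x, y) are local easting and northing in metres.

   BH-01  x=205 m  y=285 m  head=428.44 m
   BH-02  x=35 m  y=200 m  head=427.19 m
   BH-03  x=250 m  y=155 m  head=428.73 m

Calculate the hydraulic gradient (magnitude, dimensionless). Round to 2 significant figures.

0.0072

Differences from BH-01: to BH-02 (Δx, Δy, Δh) = (-170, -85, -1.25); to BH-03 = (45, -130, +0.29).
Determinant of the coordinate differences = (-170)·(-130) − 45·(-85) = 25925.
∂h/∂x = [(-1.25)·(-130) − (+0.29)·(-85)] / 25925 = +0.007219
∂h/∂y = [(-170)·(+0.29) − 45·(-1.25)] / 25925 = +0.0002681
|∇h| = √(0.007219² + 0.0002681²) = 0.007224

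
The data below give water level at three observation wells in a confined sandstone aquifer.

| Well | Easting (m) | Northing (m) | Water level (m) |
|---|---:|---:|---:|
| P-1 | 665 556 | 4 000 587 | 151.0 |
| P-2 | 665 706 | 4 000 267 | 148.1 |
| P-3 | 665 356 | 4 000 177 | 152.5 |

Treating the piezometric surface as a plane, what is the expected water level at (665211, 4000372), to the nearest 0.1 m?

Differences from P-1: to P-2 (Δx, Δy, Δh) = (150, -320, -2.9); to P-3 = (-200, -410, +1.5).
Solve a·Δx + b·Δy = Δh: det = 150·(-410) − (-200)·(-320) = -125500.
∂h/∂x = [(-2.9)·(-410) − (+1.5)·(-320)] / -125500 = -0.01330
∂h/∂y = [150·(+1.5) − (-200)·(-2.9)] / -125500 = +0.002829
h(665211, 4000372) = 151.0 + (-0.01330)·(-345) + (+0.002829)·(-215) = 151.0 +4.588 -0.608 = 154.980 m.

155.0 m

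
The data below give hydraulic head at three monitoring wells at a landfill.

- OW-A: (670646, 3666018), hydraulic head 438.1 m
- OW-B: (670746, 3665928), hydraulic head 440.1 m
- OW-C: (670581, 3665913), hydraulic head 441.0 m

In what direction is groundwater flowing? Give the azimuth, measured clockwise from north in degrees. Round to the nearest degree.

007°

Differences from OW-A: to OW-B (Δx, Δy, Δh) = (100, -90, +2.0); to OW-C = (-65, -105, +2.9).
Determinant of the coordinate differences = 100·(-105) − (-65)·(-90) = -16350.
∂h/∂x = [(+2.0)·(-105) − (+2.9)·(-90)] / -16350 = -0.003119
∂h/∂y = [100·(+2.9) − (-65)·(+2.0)] / -16350 = -0.02569
Flow direction (−∇h) has components (+0.003119 E, +0.02569 N).
Azimuth = atan2(E, N) = atan2(+0.003119, +0.02569) = 6.9° ≈ 007°.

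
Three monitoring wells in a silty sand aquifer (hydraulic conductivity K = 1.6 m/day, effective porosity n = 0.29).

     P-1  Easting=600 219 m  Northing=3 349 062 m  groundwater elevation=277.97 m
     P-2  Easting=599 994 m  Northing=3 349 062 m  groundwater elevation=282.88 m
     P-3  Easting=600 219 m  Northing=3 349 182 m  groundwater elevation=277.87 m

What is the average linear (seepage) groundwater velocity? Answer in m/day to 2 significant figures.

∂h/∂x = (282.88 − 277.97) / (599994 − 600219) = -0.02182
∂h/∂y = (277.87 − 277.97) / (3349182 − 3349062) = -0.0008333
|∇h| = √(-0.02182² + -0.0008333²) = 0.02184
Seepage velocity v = K·i/n = 1.6 × 0.02184 / 0.29 = 0.1205 m/day.

0.12 m/day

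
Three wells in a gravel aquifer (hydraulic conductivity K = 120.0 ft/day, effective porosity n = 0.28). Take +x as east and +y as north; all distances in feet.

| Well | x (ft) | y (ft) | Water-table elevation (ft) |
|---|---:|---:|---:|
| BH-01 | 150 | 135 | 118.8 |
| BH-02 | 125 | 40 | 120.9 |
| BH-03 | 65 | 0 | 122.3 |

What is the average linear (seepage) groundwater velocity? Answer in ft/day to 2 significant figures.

9.4 ft/day

Taking BH-01 as reference: BH-02−BH-01 = (-25, -95, +2.1); BH-03−BH-01 = (-85, -135, +3.5).
Solve a·Δx + b·Δy = Δh: det = (-25)·(-135) − (-85)·(-95) = -4700.
∂h/∂x = [(+2.1)·(-135) − (+3.5)·(-95)] / -4700 = -0.01043
∂h/∂y = [(-25)·(+3.5) − (-85)·(+2.1)] / -4700 = -0.01936
|∇h| = √(-0.01043² + -0.01936²) = 0.02199
Seepage velocity v = K·i/n = 120.0 × 0.02199 / 0.28 = 9.424 ft/day.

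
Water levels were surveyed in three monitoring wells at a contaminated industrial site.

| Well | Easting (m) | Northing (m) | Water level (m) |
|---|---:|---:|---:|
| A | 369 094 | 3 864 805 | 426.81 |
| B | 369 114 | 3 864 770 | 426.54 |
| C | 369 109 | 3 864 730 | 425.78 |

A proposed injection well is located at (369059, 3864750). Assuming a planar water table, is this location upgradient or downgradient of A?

With h = a·x + b·y + c and A as origin, the differences give:
  20·a + (-35)·b = -0.27
  15·a + (-75)·b = -1.03
Eliminate b (×(-75) and ×(-35), subtract): -975·a = -15.800 → a = ∂h/∂x = +0.01621
Back-substitute: b = ∂h/∂y = +0.01697.
Head at (369059, 3864750) = 426.81 + (+0.01621)·(-35) + (+0.01697)·(-55) = 425.31 m.
That is lower than the 426.81 m at A, so the point is downgradient.

downgradient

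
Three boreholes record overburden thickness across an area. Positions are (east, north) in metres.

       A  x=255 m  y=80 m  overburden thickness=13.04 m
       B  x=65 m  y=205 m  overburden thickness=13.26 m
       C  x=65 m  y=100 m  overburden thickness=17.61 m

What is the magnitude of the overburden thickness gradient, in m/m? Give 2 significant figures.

0.050 m/m

With d = a·x + b·y + c and A as origin, the differences give:
  (-190)·a + 125·b = +0.22
  (-190)·a + 20·b = +4.57
Eliminate b (×20 and ×125, subtract): 19950·a = -566.850 → a = ∂d/∂x = -0.02841
Back-substitute: b = ∂d/∂y = -0.04143.
|∇f| = √(-0.02841² + -0.04143²) = 0.05024 m/m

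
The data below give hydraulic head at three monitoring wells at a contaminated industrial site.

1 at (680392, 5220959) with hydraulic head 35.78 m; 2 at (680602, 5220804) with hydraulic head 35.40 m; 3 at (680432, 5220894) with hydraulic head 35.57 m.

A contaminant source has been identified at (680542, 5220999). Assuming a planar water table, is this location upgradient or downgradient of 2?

Taking 1 as reference: 2−1 = (210, -155, -0.38); 3−1 = (40, -65, -0.21).
Solve a·Δx + b·Δy = Δh: det = 210·(-65) − 40·(-155) = -7450.
∂h/∂x = [(-0.38)·(-65) − (-0.21)·(-155)] / -7450 = +0.001054
∂h/∂y = [210·(-0.21) − 40·(-0.38)] / -7450 = +0.003879
Head at (680542, 5220999) = 35.78 + (+0.001054)·(150) + (+0.003879)·(40) = 36.09 m.
That is higher than the 35.40 m at 2, so the point is upgradient.

upgradient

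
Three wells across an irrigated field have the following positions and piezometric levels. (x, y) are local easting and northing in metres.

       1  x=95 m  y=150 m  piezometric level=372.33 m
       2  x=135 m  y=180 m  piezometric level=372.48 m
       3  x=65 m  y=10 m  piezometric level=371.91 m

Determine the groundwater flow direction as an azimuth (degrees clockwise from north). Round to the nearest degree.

Three-point gradient (reference 1): Δ to 2 = (40, 30, +0.15), Δ to 3 = (-30, -140, -0.42).
∂h/∂x = +0.001787, ∂h/∂y = +0.002617 (det = -4700).
Flow direction (−∇h) has components (-0.001787 E, -0.002617 N).
Azimuth = atan2(E, N) = atan2(-0.001787, -0.002617) = 214.3° ≈ 214°.

214°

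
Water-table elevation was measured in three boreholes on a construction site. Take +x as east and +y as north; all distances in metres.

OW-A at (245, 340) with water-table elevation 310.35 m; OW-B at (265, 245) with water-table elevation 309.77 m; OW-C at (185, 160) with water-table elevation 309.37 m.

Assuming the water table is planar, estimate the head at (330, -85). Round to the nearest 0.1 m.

Differences from OW-A: to OW-B (Δx, Δy, Δh) = (20, -95, -0.58); to OW-C = (-60, -180, -0.98).
Determinant of the coordinate differences = 20·(-180) − (-60)·(-95) = -9300.
∂h/∂x = [(-0.58)·(-180) − (-0.98)·(-95)] / -9300 = -0.001215
∂h/∂y = [20·(-0.98) − (-60)·(-0.58)] / -9300 = +0.005849
h(330, -85) = 310.35 + (-0.001215)·(85) + (+0.005849)·(-425) = 310.35 -0.103 -2.486 = 307.761 m.

307.8 m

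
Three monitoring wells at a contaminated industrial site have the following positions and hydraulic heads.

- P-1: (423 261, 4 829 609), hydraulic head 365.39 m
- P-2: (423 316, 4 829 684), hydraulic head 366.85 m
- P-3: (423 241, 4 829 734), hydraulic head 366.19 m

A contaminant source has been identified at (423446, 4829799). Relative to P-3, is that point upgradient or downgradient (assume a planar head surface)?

upgradient

Three-point gradient (reference P-1): Δ to P-2 = (55, 75, +1.46), Δ to P-3 = (-20, 125, +0.80).
∂h/∂x = +0.01463, ∂h/∂y = +0.008740 (det = 8375).
Head at (423446, 4829799) = 365.39 + (+0.01463)·(185) + (+0.008740)·(190) = 369.76 m.
That is higher than the 366.19 m at P-3, so the point is upgradient.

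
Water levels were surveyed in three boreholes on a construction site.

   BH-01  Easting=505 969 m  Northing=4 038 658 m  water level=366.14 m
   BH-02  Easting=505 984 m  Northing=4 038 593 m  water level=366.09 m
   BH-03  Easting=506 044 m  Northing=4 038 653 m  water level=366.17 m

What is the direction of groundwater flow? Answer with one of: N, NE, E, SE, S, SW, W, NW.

Differences from BH-01: to BH-02 (Δx, Δy, Δh) = (15, -65, -0.05); to BH-03 = (75, -5, +0.03).
Solve a·Δx + b·Δy = Δh: det = 15·(-5) − 75·(-65) = 4800.
∂h/∂x = [(-0.05)·(-5) − (+0.03)·(-65)] / 4800 = +0.0004583
∂h/∂y = [15·(+0.03) − 75·(-0.05)] / 4800 = +0.0008750
Flow = −∇h = (-0.0004583 east, -0.0008750 north), which points southwest.

SW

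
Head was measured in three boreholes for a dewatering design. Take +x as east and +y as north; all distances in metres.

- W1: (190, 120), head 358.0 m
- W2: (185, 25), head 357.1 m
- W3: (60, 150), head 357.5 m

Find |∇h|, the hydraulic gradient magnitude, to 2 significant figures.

Taking W1 as reference: W2−W1 = (-5, -95, -0.9); W3−W1 = (-130, 30, -0.5).
Determinant of the coordinate differences = (-5)·30 − (-130)·(-95) = -12500.
∂h/∂x = [(-0.9)·30 − (-0.5)·(-95)] / -12500 = +0.005960
∂h/∂y = [(-5)·(-0.5) − (-130)·(-0.9)] / -12500 = +0.009160
|∇h| = √(0.005960² + 0.009160²) = 0.01093

0.011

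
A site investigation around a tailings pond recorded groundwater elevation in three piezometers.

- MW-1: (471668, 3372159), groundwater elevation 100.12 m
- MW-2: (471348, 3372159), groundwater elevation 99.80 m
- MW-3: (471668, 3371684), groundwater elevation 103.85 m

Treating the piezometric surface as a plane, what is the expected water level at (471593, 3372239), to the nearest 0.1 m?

99.4 m

∂h/∂x = (99.80 − 100.12) / (471348 − 471668) = +0.001000
∂h/∂y = (103.85 − 100.12) / (3371684 − 3372159) = -0.007853
h(471593, 3372239) = 100.12 + (+0.001000)·(-75) + (-0.007853)·(80) = 100.12 -0.075 -0.628 = 99.417 m.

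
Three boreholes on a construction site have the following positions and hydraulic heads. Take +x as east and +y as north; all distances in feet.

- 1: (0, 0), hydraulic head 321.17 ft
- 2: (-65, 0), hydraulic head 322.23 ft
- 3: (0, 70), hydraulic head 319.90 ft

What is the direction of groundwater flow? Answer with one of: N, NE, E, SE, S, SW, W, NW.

∂h/∂x = (322.23 − 321.17) / (-65 − 0) = -0.01631
∂h/∂y = (319.90 − 321.17) / (70 − 0) = -0.01814
Flow = −∇h = (+0.01631 east, +0.01814 north), which points northeast.

NE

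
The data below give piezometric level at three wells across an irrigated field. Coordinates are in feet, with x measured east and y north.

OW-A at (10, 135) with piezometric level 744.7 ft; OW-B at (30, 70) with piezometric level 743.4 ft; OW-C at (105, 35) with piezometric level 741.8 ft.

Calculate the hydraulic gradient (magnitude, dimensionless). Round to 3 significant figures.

0.0210

Taking OW-A as reference: OW-B−OW-A = (20, -65, -1.3); OW-C−OW-A = (95, -100, -2.9).
Solve a·Δx + b·Δy = Δh: det = 20·(-100) − 95·(-65) = 4175.
∂h/∂x = [(-1.3)·(-100) − (-2.9)·(-65)] / 4175 = -0.01401
∂h/∂y = [20·(-2.9) − 95·(-1.3)] / 4175 = +0.01569
|∇h| = √(-0.01401² + 0.01569²) = 0.02103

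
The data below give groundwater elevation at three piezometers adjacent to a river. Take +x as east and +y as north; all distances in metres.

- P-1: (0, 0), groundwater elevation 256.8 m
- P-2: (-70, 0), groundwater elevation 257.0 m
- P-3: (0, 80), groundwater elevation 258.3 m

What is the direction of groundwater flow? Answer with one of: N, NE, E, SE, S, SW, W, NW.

∂h/∂x = (257.0 − 256.8) / (-70 − 0) = -0.002857
∂h/∂y = (258.3 − 256.8) / (80 − 0) = +0.01875
Flow = −∇h = (+0.002857 east, -0.01875 north), which points south.

S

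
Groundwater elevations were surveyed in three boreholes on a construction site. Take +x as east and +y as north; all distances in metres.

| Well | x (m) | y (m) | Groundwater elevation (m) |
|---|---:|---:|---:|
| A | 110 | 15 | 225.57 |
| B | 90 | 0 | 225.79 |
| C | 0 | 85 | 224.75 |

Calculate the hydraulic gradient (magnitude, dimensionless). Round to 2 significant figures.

0.013

With h = a·x + b·y + c and A as origin, the differences give:
  (-20)·a + (-15)·b = +0.22
  (-110)·a + 70·b = -0.82
Eliminate b (×70 and ×(-15), subtract): -3050·a = 3.100 → a = ∂h/∂x = -0.001016
Back-substitute: b = ∂h/∂y = -0.01331.
|∇h| = √(-0.001016² + -0.01331²) = 0.01335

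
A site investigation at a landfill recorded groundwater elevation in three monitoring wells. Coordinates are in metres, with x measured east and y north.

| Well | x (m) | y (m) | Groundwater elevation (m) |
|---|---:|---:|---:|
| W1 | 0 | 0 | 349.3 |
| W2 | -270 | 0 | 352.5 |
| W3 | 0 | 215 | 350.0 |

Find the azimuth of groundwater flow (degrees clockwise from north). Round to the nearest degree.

105°

∂h/∂x = (352.5 − 349.3) / (-270 − 0) = -0.01185
∂h/∂y = (350.0 − 349.3) / (215 − 0) = +0.003256
Flow direction (−∇h) has components (+0.01185 E, -0.003256 N).
Azimuth = atan2(E, N) = atan2(+0.01185, -0.003256) = 105.4° ≈ 105°.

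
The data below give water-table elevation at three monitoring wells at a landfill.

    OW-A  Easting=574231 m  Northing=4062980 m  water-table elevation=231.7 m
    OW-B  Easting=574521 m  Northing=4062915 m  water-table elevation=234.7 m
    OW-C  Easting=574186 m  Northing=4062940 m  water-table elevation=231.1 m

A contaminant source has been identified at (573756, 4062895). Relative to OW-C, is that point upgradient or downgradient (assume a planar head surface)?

downgradient

Differences from OW-A: to OW-B (Δx, Δy, Δh) = (290, -65, +3.0); to OW-C = (-45, -40, -0.6).
Determinant of the coordinate differences = 290·(-40) − (-45)·(-65) = -14525.
∂h/∂x = [(+3.0)·(-40) − (-0.6)·(-65)] / -14525 = +0.01095
∂h/∂y = [290·(-0.6) − (-45)·(+3.0)] / -14525 = +0.002685
Head at (573756, 4062895) = 231.7 + (+0.01095)·(-475) + (+0.002685)·(-85) = 226.27 m.
That is lower than the 231.1 m at OW-C, so the point is downgradient.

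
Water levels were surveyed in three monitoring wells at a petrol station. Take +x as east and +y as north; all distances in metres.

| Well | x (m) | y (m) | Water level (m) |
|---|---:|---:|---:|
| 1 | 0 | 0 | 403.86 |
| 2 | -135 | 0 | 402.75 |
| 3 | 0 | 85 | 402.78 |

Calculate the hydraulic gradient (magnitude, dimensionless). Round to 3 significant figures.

0.0151

∂h/∂x = (402.75 − 403.86) / (-135 − 0) = +0.008222
∂h/∂y = (402.78 − 403.86) / (85 − 0) = -0.01271
|∇h| = √(0.008222² + -0.01271²) = 0.01514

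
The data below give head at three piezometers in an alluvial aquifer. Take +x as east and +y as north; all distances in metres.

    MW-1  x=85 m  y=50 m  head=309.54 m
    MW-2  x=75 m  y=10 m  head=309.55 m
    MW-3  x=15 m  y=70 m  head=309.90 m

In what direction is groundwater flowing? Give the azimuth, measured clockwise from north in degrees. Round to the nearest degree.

With h = a·x + b·y + c and MW-1 as origin, the differences give:
  (-10)·a + (-40)·b = +0.01
  (-70)·a + 20·b = +0.36
Eliminate b (×20 and ×(-40), subtract): -3000·a = 14.600 → a = ∂h/∂x = -0.004867
Back-substitute: b = ∂h/∂y = +0.0009667.
Flow direction (−∇h) has components (+0.004867 E, -0.0009667 N).
Azimuth = atan2(E, N) = atan2(+0.004867, -0.0009667) = 101.2° ≈ 101°.

101°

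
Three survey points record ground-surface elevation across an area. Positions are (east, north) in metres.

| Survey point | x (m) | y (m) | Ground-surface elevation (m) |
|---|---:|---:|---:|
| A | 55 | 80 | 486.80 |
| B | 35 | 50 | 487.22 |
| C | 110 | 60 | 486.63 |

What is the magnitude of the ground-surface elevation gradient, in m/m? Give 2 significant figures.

0.012 m/m

Three-point gradient (reference A): Δ to B = (-20, -30, +0.42), Δ to C = (55, -20, -0.17).
∂z/∂x = -0.006585, ∂z/∂y = -0.009610 (det = 2050).
|∇f| = √(-0.006585² + -0.009610²) = 0.01165 m/m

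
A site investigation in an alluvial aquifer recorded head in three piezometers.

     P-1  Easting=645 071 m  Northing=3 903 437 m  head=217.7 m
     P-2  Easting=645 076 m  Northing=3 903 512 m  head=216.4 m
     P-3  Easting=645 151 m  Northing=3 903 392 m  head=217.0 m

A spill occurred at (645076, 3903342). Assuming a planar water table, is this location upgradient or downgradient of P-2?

Differences from P-1: to P-2 (Δx, Δy, Δh) = (5, 75, -1.3); to P-3 = (80, -45, -0.7).
Determinant of the coordinate differences = 5·(-45) − 80·75 = -6225.
∂h/∂x = [(-1.3)·(-45) − (-0.7)·75] / -6225 = -0.01783
∂h/∂y = [5·(-0.7) − 80·(-1.3)] / -6225 = -0.01614
Head at (645076, 3903342) = 217.7 + (-0.01783)·(5) + (-0.01614)·(-95) = 219.14 m.
That is higher than the 216.4 m at P-2, so the point is upgradient.

upgradient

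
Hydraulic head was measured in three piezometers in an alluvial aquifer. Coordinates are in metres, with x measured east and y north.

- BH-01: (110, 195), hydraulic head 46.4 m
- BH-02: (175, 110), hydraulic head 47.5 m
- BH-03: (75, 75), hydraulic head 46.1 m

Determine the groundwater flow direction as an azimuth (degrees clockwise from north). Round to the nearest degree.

Three-point gradient (reference BH-01): Δ to BH-02 = (65, -85, +1.1), Δ to BH-03 = (-35, -120, -0.3).
∂h/∂x = +0.01462, ∂h/∂y = -0.001763 (det = -10775).
Flow direction (−∇h) has components (-0.01462 E, +0.001763 N).
Azimuth = atan2(E, N) = atan2(-0.01462, +0.001763) = 276.9° ≈ 277°.

277°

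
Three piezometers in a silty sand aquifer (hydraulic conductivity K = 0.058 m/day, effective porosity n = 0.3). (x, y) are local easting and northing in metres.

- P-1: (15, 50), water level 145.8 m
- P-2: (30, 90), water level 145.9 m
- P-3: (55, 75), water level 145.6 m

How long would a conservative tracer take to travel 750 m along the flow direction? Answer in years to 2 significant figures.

With h = a·x + b·y + c and P-1 as origin, the differences give:
  15·a + 40·b = +0.1
  40·a + 25·b = -0.2
Eliminate b (×25 and ×40, subtract): -1225·a = 10.50 → a = ∂h/∂x = -0.008571
Back-substitute: b = ∂h/∂y = +0.005714.
|∇h| = √(-0.008571² + 0.005714²) = 0.0103
Seepage velocity v = K·i/n = 0.058 × 0.0103 / 0.3 = 0.001991 m/day.
t = 750 / 0.001991 = 3.767e+05 days = 1.03e+03 years.

1000 years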